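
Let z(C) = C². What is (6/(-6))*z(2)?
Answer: -4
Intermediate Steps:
(6/(-6))*z(2) = (6/(-6))*2² = (6*(-⅙))*4 = -1*4 = -4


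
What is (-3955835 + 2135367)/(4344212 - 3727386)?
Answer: -910234/308413 ≈ -2.9513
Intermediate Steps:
(-3955835 + 2135367)/(4344212 - 3727386) = -1820468/616826 = -1820468*1/616826 = -910234/308413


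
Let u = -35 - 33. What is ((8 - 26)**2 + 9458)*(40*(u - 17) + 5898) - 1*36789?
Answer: 24398647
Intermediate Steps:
u = -68
((8 - 26)**2 + 9458)*(40*(u - 17) + 5898) - 1*36789 = ((8 - 26)**2 + 9458)*(40*(-68 - 17) + 5898) - 1*36789 = ((-18)**2 + 9458)*(40*(-85) + 5898) - 36789 = (324 + 9458)*(-3400 + 5898) - 36789 = 9782*2498 - 36789 = 24435436 - 36789 = 24398647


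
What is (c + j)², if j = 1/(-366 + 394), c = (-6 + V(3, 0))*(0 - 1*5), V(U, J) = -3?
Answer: 1590121/784 ≈ 2028.2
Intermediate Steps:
c = 45 (c = (-6 - 3)*(0 - 1*5) = -9*(0 - 5) = -9*(-5) = 45)
j = 1/28 ≈ 0.035714
(c + j)² = (45 + 1/28)² = (1261/28)² = 1590121/784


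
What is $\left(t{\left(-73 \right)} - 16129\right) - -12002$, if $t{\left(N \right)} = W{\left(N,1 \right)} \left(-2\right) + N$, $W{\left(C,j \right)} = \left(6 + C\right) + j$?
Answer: $-4068$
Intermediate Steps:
$W{\left(C,j \right)} = 6 + C + j$
$t{\left(N \right)} = -14 - N$ ($t{\left(N \right)} = \left(6 + N + 1\right) \left(-2\right) + N = \left(7 + N\right) \left(-2\right) + N = \left(-14 - 2 N\right) + N = -14 - N$)
$\left(t{\left(-73 \right)} - 16129\right) - -12002 = \left(\left(-14 - -73\right) - 16129\right) - -12002 = \left(\left(-14 + 73\right) - 16129\right) + 12002 = \left(59 - 16129\right) + 12002 = -16070 + 12002 = -4068$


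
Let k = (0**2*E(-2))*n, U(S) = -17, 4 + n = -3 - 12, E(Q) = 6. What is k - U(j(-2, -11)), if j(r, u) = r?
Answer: 17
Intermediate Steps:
n = -19 (n = -4 + (-3 - 12) = -4 - 15 = -19)
k = 0 (k = (0**2*6)*(-19) = (0*6)*(-19) = 0*(-19) = 0)
k - U(j(-2, -11)) = 0 - 1*(-17) = 0 + 17 = 17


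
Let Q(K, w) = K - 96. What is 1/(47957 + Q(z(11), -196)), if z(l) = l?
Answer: 1/47872 ≈ 2.0889e-5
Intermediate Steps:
Q(K, w) = -96 + K
1/(47957 + Q(z(11), -196)) = 1/(47957 + (-96 + 11)) = 1/(47957 - 85) = 1/47872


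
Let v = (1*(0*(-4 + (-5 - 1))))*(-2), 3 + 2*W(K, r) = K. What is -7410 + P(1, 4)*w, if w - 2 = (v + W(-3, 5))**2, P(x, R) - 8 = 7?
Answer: -7245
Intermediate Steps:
W(K, r) = -3/2 + K/2
P(x, R) = 15 (P(x, R) = 8 + 7 = 15)
v = 0 (v = (1*(0*(-4 - 6)))*(-2) = (1*(0*(-10)))*(-2) = (1*0)*(-2) = 0*(-2) = 0)
w = 11 (w = 2 + (0 + (-3/2 + (1/2)*(-3)))**2 = 2 + (0 + (-3/2 - 3/2))**2 = 2 + (0 - 3)**2 = 2 + (-3)**2 = 2 + 9 = 11)
-7410 + P(1, 4)*w = -7410 + 15*11 = -7410 + 165 = -7245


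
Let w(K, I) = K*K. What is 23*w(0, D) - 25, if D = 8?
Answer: -25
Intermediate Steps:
w(K, I) = K²
23*w(0, D) - 25 = 23*0² - 25 = 23*0 - 25 = 0 - 25 = -25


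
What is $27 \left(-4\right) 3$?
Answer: $-324$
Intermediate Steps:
$27 \left(-4\right) 3 = \left(-108\right) 3 = -324$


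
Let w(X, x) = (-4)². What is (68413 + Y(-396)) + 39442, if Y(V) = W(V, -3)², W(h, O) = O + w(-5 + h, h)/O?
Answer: 971320/9 ≈ 1.0792e+5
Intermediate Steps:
w(X, x) = 16
W(h, O) = O + 16/O
Y(V) = 625/9 (Y(V) = (-3 + 16/(-3))² = (-3 + 16*(-⅓))² = (-3 - 16/3)² = (-25/3)² = 625/9)
(68413 + Y(-396)) + 39442 = (68413 + 625/9) + 39442 = 616342/9 + 39442 = 971320/9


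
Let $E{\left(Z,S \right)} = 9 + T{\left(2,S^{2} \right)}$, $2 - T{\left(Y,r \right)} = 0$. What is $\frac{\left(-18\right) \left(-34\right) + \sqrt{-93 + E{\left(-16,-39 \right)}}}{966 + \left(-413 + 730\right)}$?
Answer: $\frac{612}{1283} + \frac{i \sqrt{82}}{1283} \approx 0.47701 + 0.007058 i$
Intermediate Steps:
$T{\left(Y,r \right)} = 2$ ($T{\left(Y,r \right)} = 2 - 0 = 2 + 0 = 2$)
$E{\left(Z,S \right)} = 11$ ($E{\left(Z,S \right)} = 9 + 2 = 11$)
$\frac{\left(-18\right) \left(-34\right) + \sqrt{-93 + E{\left(-16,-39 \right)}}}{966 + \left(-413 + 730\right)} = \frac{\left(-18\right) \left(-34\right) + \sqrt{-93 + 11}}{966 + \left(-413 + 730\right)} = \frac{612 + \sqrt{-82}}{966 + 317} = \frac{612 + i \sqrt{82}}{1283} = \left(612 + i \sqrt{82}\right) \frac{1}{1283} = \frac{612}{1283} + \frac{i \sqrt{82}}{1283}$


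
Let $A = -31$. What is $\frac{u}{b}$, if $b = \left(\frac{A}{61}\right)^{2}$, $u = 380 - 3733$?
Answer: $- \frac{12476513}{961} \approx -12983.0$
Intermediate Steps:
$u = -3353$ ($u = 380 - 3733 = -3353$)
$b = \frac{961}{3721}$ ($b = \left(- \frac{31}{61}\right)^{2} = \frac{961}{3721} \approx 0.25826$)
$\frac{u}{b} = - \frac{3353}{\frac{961}{3721}} = \left(-3353\right) \frac{3721}{961} = - \frac{12476513}{961}$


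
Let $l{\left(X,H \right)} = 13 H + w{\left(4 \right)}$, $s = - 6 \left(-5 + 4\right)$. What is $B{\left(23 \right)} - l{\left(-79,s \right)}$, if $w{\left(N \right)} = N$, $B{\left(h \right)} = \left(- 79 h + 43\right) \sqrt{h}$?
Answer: $-82 - 1774 \sqrt{23} \approx -8589.8$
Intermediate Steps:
$s = 6$ ($s = \left(-6\right) \left(-1\right) = 6$)
$B{\left(h \right)} = \sqrt{h} \left(43 - 79 h\right)$ ($B{\left(h \right)} = \left(43 - 79 h\right) \sqrt{h} = \sqrt{h} \left(43 - 79 h\right)$)
$l{\left(X,H \right)} = 4 + 13 H$ ($l{\left(X,H \right)} = 13 H + 4 = 4 + 13 H$)
$B{\left(23 \right)} - l{\left(-79,s \right)} = \sqrt{23} \left(43 - 1817\right) - \left(4 + 13 \cdot 6\right) = \sqrt{23} \left(43 - 1817\right) - \left(4 + 78\right) = \sqrt{23} \left(-1774\right) - 82 = - 1774 \sqrt{23} - 82 = -82 - 1774 \sqrt{23}$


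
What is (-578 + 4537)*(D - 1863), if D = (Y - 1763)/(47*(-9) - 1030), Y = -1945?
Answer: -10702091529/1453 ≈ -7.3655e+6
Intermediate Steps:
D = 3708/1453 (D = (-1945 - 1763)/(47*(-9) - 1030) = -3708/(-423 - 1030) = -3708/(-1453) = -3708*(-1/1453) = 3708/1453 ≈ 2.5520)
(-578 + 4537)*(D - 1863) = (-578 + 4537)*(3708/1453 - 1863) = 3959*(-2703231/1453) = -10702091529/1453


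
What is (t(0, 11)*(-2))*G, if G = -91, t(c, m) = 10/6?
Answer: 910/3 ≈ 303.33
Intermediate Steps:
t(c, m) = 5/3 (t(c, m) = 10*(⅙) = 5/3)
(t(0, 11)*(-2))*G = ((5/3)*(-2))*(-91) = -10/3*(-91) = 910/3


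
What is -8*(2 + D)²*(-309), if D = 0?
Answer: 9888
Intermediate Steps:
-8*(2 + D)²*(-309) = -8*(2 + 0)²*(-309) = -8*2²*(-309) = -8*4*(-309) = -32*(-309) = 9888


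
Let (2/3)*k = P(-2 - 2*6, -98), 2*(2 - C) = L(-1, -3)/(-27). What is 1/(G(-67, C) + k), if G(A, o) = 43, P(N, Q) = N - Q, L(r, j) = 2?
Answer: 1/169 ≈ 0.0059172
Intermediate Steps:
C = 55/27 (C = 2 - 1/(-27) = 2 - (-1)/27 = 2 - ½*(-2/27) = 2 + 1/27 = 55/27 ≈ 2.0370)
k = 126 (k = 3*((-2 - 2*6) - 1*(-98))/2 = 3*((-2 - 12) + 98)/2 = 3*(-14 + 98)/2 = (3/2)*84 = 126)
1/(G(-67, C) + k) = 1/(43 + 126) = 1/169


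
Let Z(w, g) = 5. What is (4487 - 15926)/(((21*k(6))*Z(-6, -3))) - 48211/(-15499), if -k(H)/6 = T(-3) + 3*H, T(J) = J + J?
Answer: 60196469/13019160 ≈ 4.6237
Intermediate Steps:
T(J) = 2*J
k(H) = 36 - 18*H (k(H) = -6*(2*(-3) + 3*H) = -6*(-6 + 3*H) = 36 - 18*H)
(4487 - 15926)/(((21*k(6))*Z(-6, -3))) - 48211/(-15499) = (4487 - 15926)/(((21*(36 - 18*6))*5)) - 48211/(-15499) = -11439*1/(105*(36 - 108)) - 48211*(-1/15499) = -11439/((21*(-72))*5) + 48211/15499 = -11439/((-1512*5)) + 48211/15499 = -11439/(-7560) + 48211/15499 = -11439*(-1/7560) + 48211/15499 = 1271/840 + 48211/15499 = 60196469/13019160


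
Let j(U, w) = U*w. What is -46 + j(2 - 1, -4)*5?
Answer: -66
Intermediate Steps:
-46 + j(2 - 1, -4)*5 = -46 + ((2 - 1)*(-4))*5 = -46 + (1*(-4))*5 = -46 - 4*5 = -46 - 20 = -66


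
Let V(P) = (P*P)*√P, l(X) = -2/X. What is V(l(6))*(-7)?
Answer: -7*I*√3/27 ≈ -0.44905*I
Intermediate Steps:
V(P) = P^(5/2) (V(P) = P²*√P = P^(5/2))
V(l(6))*(-7) = (-2/6)^(5/2)*(-7) = (-2*⅙)^(5/2)*(-7) = (-⅓)^(5/2)*(-7) = (I*√3/27)*(-7) = -7*I*√3/27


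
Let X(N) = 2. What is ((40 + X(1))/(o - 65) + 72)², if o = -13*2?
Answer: 864900/169 ≈ 5117.8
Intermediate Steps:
o = -26
((40 + X(1))/(o - 65) + 72)² = ((40 + 2)/(-26 - 65) + 72)² = (42/(-91) + 72)² = (42*(-1/91) + 72)² = (-6/13 + 72)² = (930/13)² = 864900/169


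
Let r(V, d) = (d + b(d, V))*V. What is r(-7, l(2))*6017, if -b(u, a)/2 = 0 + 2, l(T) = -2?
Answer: 252714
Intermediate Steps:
b(u, a) = -4 (b(u, a) = -2*(0 + 2) = -2*2 = -4)
r(V, d) = V*(-4 + d) (r(V, d) = (d - 4)*V = (-4 + d)*V = V*(-4 + d))
r(-7, l(2))*6017 = -7*(-4 - 2)*6017 = -7*(-6)*6017 = 42*6017 = 252714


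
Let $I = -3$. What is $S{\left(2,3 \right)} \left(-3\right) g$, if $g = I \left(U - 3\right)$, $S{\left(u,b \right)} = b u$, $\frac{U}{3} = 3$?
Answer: $324$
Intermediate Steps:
$U = 9$ ($U = 3 \cdot 3 = 9$)
$g = -18$ ($g = - 3 \left(9 - 3\right) = \left(-3\right) 6 = -18$)
$S{\left(2,3 \right)} \left(-3\right) g = 3 \cdot 2 \left(-3\right) \left(-18\right) = 6 \left(-3\right) \left(-18\right) = \left(-18\right) \left(-18\right) = 324$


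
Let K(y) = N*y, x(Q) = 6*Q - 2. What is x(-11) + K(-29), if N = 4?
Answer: -184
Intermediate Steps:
x(Q) = -2 + 6*Q
K(y) = 4*y
x(-11) + K(-29) = (-2 + 6*(-11)) + 4*(-29) = (-2 - 66) - 116 = -68 - 116 = -184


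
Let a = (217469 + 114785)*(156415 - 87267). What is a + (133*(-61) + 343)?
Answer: 22974691822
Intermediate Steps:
a = 22974699592 (a = 332254*69148 = 22974699592)
a + (133*(-61) + 343) = 22974699592 + (133*(-61) + 343) = 22974699592 + (-8113 + 343) = 22974699592 - 7770 = 22974691822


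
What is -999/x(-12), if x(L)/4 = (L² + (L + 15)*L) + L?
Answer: -333/128 ≈ -2.6016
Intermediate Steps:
x(L) = 4*L + 4*L² + 4*L*(15 + L) (x(L) = 4*((L² + (L + 15)*L) + L) = 4*((L² + (15 + L)*L) + L) = 4*((L² + L*(15 + L)) + L) = 4*(L + L² + L*(15 + L)) = 4*L + 4*L² + 4*L*(15 + L))
-999/x(-12) = -999*(-1/(96*(8 - 12))) = -999/(8*(-12)*(-4)) = -999/384 = -999*1/384 = -333/128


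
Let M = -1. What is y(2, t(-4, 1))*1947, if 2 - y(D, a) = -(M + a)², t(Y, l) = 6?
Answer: 52569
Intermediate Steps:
y(D, a) = 2 + (-1 + a)² (y(D, a) = 2 - (-1)*(-1 + a)² = 2 + (-1 + a)²)
y(2, t(-4, 1))*1947 = (2 + (-1 + 6)²)*1947 = (2 + 5²)*1947 = (2 + 25)*1947 = 27*1947 = 52569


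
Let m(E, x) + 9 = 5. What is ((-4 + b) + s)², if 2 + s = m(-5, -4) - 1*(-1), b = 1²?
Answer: 64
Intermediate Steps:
b = 1
m(E, x) = -4 (m(E, x) = -9 + 5 = -4)
s = -5 (s = -2 + (-4 - 1*(-1)) = -2 + (-4 + 1) = -2 - 3 = -5)
((-4 + b) + s)² = ((-4 + 1) - 5)² = (-3 - 5)² = (-8)² = 64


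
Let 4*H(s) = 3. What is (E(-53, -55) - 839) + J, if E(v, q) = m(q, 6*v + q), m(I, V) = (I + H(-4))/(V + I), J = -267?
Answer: -1893255/1712 ≈ -1105.9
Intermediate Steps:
H(s) = ¾ (H(s) = (¼)*3 = ¾)
m(I, V) = (¾ + I)/(I + V) (m(I, V) = (I + ¾)/(V + I) = (¾ + I)/(I + V))
E(v, q) = (¾ + q)/(2*q + 6*v) (E(v, q) = (¾ + q)/(q + (6*v + q)) = (¾ + q)/(q + (q + 6*v)) = (¾ + q)/(2*q + 6*v))
(E(-53, -55) - 839) + J = ((3 + 4*(-55))/(8*(-55 + 3*(-53))) - 839) - 267 = ((3 - 220)/(8*(-55 - 159)) - 839) - 267 = ((⅛)*(-217)/(-214) - 839) - 267 = ((⅛)*(-1/214)*(-217) - 839) - 267 = (217/1712 - 839) - 267 = -1436151/1712 - 267 = -1893255/1712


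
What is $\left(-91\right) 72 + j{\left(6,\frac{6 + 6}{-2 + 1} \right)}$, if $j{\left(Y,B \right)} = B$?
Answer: $-6564$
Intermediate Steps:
$\left(-91\right) 72 + j{\left(6,\frac{6 + 6}{-2 + 1} \right)} = \left(-91\right) 72 + \frac{6 + 6}{-2 + 1} = -6552 + \frac{12}{-1} = -6552 + 12 \left(-1\right) = -6552 - 12 = -6564$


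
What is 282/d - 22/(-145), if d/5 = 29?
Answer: 304/145 ≈ 2.0965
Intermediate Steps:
d = 145 (d = 5*29 = 145)
282/d - 22/(-145) = 282/145 - 22/(-145) = 282*(1/145) - 22*(-1/145) = 282/145 + 22/145 = 304/145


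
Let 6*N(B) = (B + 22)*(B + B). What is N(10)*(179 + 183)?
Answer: 115840/3 ≈ 38613.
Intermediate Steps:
N(B) = B*(22 + B)/3 (N(B) = ((B + 22)*(B + B))/6 = ((22 + B)*(2*B))/6 = (2*B*(22 + B))/6 = B*(22 + B)/3)
N(10)*(179 + 183) = ((⅓)*10*(22 + 10))*(179 + 183) = ((⅓)*10*32)*362 = (320/3)*362 = 115840/3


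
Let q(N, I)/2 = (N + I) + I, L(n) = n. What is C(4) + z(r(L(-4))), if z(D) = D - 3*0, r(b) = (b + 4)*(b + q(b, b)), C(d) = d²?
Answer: 16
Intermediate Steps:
q(N, I) = 2*N + 4*I (q(N, I) = 2*((N + I) + I) = 2*((I + N) + I) = 2*(N + 2*I) = 2*N + 4*I)
r(b) = 7*b*(4 + b) (r(b) = (b + 4)*(b + (2*b + 4*b)) = (4 + b)*(b + 6*b) = (4 + b)*(7*b) = 7*b*(4 + b))
z(D) = D (z(D) = D + 0 = D)
C(4) + z(r(L(-4))) = 4² + 7*(-4)*(4 - 4) = 16 + 7*(-4)*0 = 16 + 0 = 16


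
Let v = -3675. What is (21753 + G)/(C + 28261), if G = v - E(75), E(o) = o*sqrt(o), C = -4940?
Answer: 18078/23321 - 375*sqrt(3)/23321 ≈ 0.74733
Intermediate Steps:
E(o) = o**(3/2)
G = -3675 - 375*sqrt(3) (G = -3675 - 75**(3/2) = -3675 - 375*sqrt(3) ≈ -4324.5)
(21753 + G)/(C + 28261) = (21753 + (-3675 - 375*sqrt(3)))/(-4940 + 28261) = (18078 - 375*sqrt(3))/23321 = (18078 - 375*sqrt(3))*(1/23321) = 18078/23321 - 375*sqrt(3)/23321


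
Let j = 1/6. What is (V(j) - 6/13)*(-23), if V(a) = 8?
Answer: -2254/13 ≈ -173.38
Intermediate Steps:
j = 1/6 ≈ 0.16667
(V(j) - 6/13)*(-23) = (8 - 6/13)*(-23) = (98/13)*(-23) = -2254/13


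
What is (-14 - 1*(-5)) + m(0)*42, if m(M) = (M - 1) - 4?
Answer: -219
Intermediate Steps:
m(M) = -5 + M (m(M) = (-1 + M) - 4 = -5 + M)
(-14 - 1*(-5)) + m(0)*42 = (-14 - 1*(-5)) + (-5 + 0)*42 = (-14 + 5) - 5*42 = -9 - 210 = -219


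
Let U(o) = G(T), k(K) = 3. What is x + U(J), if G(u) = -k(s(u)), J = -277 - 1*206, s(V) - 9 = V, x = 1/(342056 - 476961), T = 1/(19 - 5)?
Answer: -404716/134905 ≈ -3.0000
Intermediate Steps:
T = 1/14 ≈ 0.071429
x = -1/134905 (x = 1/(-134905) = -1/134905 ≈ -7.4126e-6)
s(V) = 9 + V
J = -483 (J = -277 - 206 = -483)
G(u) = -3 (G(u) = -1*3 = -3)
U(o) = -3
x + U(J) = -1/134905 - 3 = -404716/134905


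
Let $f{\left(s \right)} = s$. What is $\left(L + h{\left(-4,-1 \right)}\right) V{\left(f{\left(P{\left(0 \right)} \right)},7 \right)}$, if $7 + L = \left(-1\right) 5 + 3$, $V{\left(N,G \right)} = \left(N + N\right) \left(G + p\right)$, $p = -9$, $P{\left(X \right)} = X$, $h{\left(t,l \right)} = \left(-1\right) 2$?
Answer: $0$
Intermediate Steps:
$h{\left(t,l \right)} = -2$
$V{\left(N,G \right)} = 2 N \left(-9 + G\right)$ ($V{\left(N,G \right)} = \left(N + N\right) \left(G - 9\right) = 2 N \left(-9 + G\right)$)
$L = -9$ ($L = -7 + \left(\left(-1\right) 5 + 3\right) = -7 + \left(-5 + 3\right) = -7 - 2 = -9$)
$\left(L + h{\left(-4,-1 \right)}\right) V{\left(f{\left(P{\left(0 \right)} \right)},7 \right)} = \left(-9 - 2\right) 2 \cdot 0 \left(-9 + 7\right) = - 11 \cdot 2 \cdot 0 \left(-2\right) = \left(-11\right) 0 = 0$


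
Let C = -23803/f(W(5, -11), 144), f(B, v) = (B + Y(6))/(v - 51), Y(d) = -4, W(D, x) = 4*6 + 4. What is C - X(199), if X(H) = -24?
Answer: -737701/8 ≈ -92213.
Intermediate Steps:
W(D, x) = 28 (W(D, x) = 24 + 4 = 28)
f(B, v) = (-4 + B)/(-51 + v) (f(B, v) = (B - 4)/(v - 51) = (-4 + B)/(-51 + v))
C = -737893/8 (C = -23803*(-51 + 144)/(-4 + 28) = -23803/(24/93) = -23803/((1/93)*24) = -23803/8/31 = -23803*31/8 = -737893/8 ≈ -92237.)
C - X(199) = -737893/8 - 1*(-24) = -737893/8 + 24 = -737701/8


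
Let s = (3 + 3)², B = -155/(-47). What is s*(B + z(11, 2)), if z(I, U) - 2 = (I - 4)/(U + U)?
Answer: 11925/47 ≈ 253.72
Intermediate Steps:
z(I, U) = 2 + (-4 + I)/(2*U) (z(I, U) = 2 + (I - 4)/(U + U) = 2 + (-4 + I)/((2*U)) = 2 + (-4 + I)*(1/(2*U)) = 2 + (-4 + I)/(2*U))
B = 155/47 (B = -155*(-1/47) = 155/47 ≈ 3.2979)
s = 36 (s = 6² = 36)
s*(B + z(11, 2)) = 36*(155/47 + (½)*(-4 + 11 + 4*2)/2) = 36*(155/47 + (½)*(½)*(-4 + 11 + 8)) = 36*(155/47 + (½)*(½)*15) = 36*(155/47 + 15/4) = 36*(1325/188) = 11925/47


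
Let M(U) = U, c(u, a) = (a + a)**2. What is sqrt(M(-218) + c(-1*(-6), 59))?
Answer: sqrt(13706) ≈ 117.07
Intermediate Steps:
c(u, a) = 4*a**2 (c(u, a) = (2*a)**2 = 4*a**2)
sqrt(M(-218) + c(-1*(-6), 59)) = sqrt(-218 + 4*59**2) = sqrt(-218 + 4*3481) = sqrt(-218 + 13924) = sqrt(13706)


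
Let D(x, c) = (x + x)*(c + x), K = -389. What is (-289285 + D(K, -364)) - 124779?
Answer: 171770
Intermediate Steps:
D(x, c) = 2*x*(c + x) (D(x, c) = (2*x)*(c + x) = 2*x*(c + x))
(-289285 + D(K, -364)) - 124779 = (-289285 + 2*(-389)*(-364 - 389)) - 124779 = (-289285 + 2*(-389)*(-753)) - 124779 = (-289285 + 585834) - 124779 = 296549 - 124779 = 171770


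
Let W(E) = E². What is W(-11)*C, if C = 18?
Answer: 2178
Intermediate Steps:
W(-11)*C = (-11)²*18 = 121*18 = 2178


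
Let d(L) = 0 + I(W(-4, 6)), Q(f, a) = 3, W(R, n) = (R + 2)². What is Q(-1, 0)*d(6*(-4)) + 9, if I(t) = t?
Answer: 21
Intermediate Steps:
W(R, n) = (2 + R)²
d(L) = 4 (d(L) = 0 + (2 - 4)² = 0 + (-2)² = 0 + 4 = 4)
Q(-1, 0)*d(6*(-4)) + 9 = 3*4 + 9 = 12 + 9 = 21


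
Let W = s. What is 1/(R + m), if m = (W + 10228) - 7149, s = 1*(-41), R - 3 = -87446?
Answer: -1/84405 ≈ -1.1848e-5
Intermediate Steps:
R = -87443 (R = 3 - 87446 = -87443)
s = -41
W = -41
m = 3038 (m = (-41 + 10228) - 7149 = 10187 - 7149 = 3038)
1/(R + m) = 1/(-87443 + 3038) = 1/(-84405) = -1/84405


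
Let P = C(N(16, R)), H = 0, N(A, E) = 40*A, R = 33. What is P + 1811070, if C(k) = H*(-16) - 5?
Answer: 1811065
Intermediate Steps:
C(k) = -5 (C(k) = 0*(-16) - 5 = 0 - 5 = -5)
P = -5
P + 1811070 = -5 + 1811070 = 1811065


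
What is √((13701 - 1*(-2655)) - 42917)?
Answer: I*√26561 ≈ 162.98*I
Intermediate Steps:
√((13701 - 1*(-2655)) - 42917) = √((13701 + 2655) - 42917) = √(16356 - 42917) = √(-26561) = I*√26561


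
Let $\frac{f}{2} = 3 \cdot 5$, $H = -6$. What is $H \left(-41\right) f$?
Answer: $7380$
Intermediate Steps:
$f = 30$ ($f = 2 \cdot 3 \cdot 5 = 2 \cdot 15 = 30$)
$H \left(-41\right) f = \left(-6\right) \left(-41\right) 30 = 246 \cdot 30 = 7380$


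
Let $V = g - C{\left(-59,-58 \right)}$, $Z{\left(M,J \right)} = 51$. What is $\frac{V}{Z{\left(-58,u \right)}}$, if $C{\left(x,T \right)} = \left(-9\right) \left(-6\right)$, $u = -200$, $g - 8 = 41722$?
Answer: $\frac{13892}{17} \approx 817.18$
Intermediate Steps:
$g = 41730$ ($g = 8 + 41722 = 41730$)
$C{\left(x,T \right)} = 54$
$V = 41676$ ($V = 41730 - 54 = 41676$)
$\frac{V}{Z{\left(-58,u \right)}} = \frac{41676}{51} = 41676 \cdot \frac{1}{51} = \frac{13892}{17}$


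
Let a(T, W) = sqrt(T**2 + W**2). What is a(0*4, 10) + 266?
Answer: 276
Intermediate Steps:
a(0*4, 10) + 266 = sqrt((0*4)**2 + 10**2) + 266 = sqrt(0**2 + 100) + 266 = sqrt(0 + 100) + 266 = sqrt(100) + 266 = 10 + 266 = 276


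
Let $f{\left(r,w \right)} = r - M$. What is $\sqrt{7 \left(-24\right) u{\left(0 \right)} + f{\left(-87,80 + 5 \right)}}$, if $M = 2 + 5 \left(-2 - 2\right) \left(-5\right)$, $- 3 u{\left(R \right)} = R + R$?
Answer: $3 i \sqrt{21} \approx 13.748 i$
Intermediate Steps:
$u{\left(R \right)} = - \frac{2 R}{3}$ ($u{\left(R \right)} = - \frac{R + R}{3} = - \frac{2 R}{3}$)
$M = 102$ ($M = 2 + 5 \left(\left(-4\right) \left(-5\right)\right) = 2 + 5 \cdot 20 = 2 + 100 = 102$)
$f{\left(r,w \right)} = -102 + r$ ($f{\left(r,w \right)} = r - 102 = -102 + r$)
$\sqrt{7 \left(-24\right) u{\left(0 \right)} + f{\left(-87,80 + 5 \right)}} = \sqrt{7 \left(-24\right) \left(\left(- \frac{2}{3}\right) 0\right) - 189} = \sqrt{\left(-168\right) 0 - 189} = \sqrt{0 - 189} = \sqrt{-189} = 3 i \sqrt{21}$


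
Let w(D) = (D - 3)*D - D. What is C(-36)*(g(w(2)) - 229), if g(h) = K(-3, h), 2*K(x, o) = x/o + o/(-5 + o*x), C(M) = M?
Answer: 115371/14 ≈ 8240.8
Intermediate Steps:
w(D) = -D + D*(-3 + D) (w(D) = (-3 + D)*D - D = D*(-3 + D) - D = -D + D*(-3 + D))
K(x, o) = o/(2*(-5 + o*x)) + x/(2*o) (K(x, o) = (x/o + o/(-5 + o*x))/2 = (o/(-5 + o*x) + x/o)/2 = o/(2*(-5 + o*x)) + x/(2*o))
g(h) = (15 + h² + 9*h)/(2*h*(-5 - 3*h)) (g(h) = (h² - 5*(-3) + h*(-3)²)/(2*h*(-5 + h*(-3))) = (h² + 15 + h*9)/(2*h*(-5 - 3*h)) = (h² + 15 + 9*h)/(2*h*(-5 - 3*h)) = (15 + h² + 9*h)/(2*h*(-5 - 3*h)))
C(-36)*(g(w(2)) - 229) = -36*((15 + (2*(-4 + 2))² + 9*(2*(-4 + 2)))/(2*((2*(-4 + 2)))*(-5 - 6*(-4 + 2))) - 229) = -36*((15 + (2*(-2))² + 9*(2*(-2)))/(2*((2*(-2)))*(-5 - 6*(-2))) - 229) = -36*((½)*(15 + (-4)² + 9*(-4))/(-4*(-5 - 3*(-4))) - 229) = -36*((½)*(-¼)*(15 + 16 - 36)/(-5 + 12) - 229) = -36*((½)*(-¼)*(-5)/7 - 229) = -36*((½)*(-¼)*(⅐)*(-5) - 229) = -36*(5/56 - 229) = -36*(-12819/56) = 115371/14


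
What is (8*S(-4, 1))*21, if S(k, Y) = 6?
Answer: 1008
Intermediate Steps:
(8*S(-4, 1))*21 = (8*6)*21 = 48*21 = 1008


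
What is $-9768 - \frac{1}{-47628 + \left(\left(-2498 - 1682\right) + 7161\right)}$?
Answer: $- \frac{436111895}{44647} \approx -9768.0$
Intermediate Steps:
$-9768 - \frac{1}{-47628 + \left(\left(-2498 - 1682\right) + 7161\right)} = -9768 - \frac{1}{-47628 + \left(-4180 + 7161\right)} = -9768 - \frac{1}{-47628 + 2981} = -9768 - \frac{1}{-44647} = -9768 - - \frac{1}{44647} = -9768 + \frac{1}{44647} = - \frac{436111895}{44647}$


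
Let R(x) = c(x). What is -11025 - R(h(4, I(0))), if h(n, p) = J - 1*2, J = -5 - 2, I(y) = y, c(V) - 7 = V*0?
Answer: -11032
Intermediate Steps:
c(V) = 7 (c(V) = 7 + V*0 = 7 + 0 = 7)
J = -7
h(n, p) = -9 (h(n, p) = -7 - 1*2 = -7 - 2 = -9)
R(x) = 7
-11025 - R(h(4, I(0))) = -11025 - 1*7 = -11025 - 7 = -11032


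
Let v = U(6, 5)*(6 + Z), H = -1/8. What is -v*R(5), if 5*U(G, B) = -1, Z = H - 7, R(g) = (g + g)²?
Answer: -45/2 ≈ -22.500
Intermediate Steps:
H = -⅛ (H = -1*⅛ = -⅛ ≈ -0.12500)
R(g) = 4*g² (R(g) = (2*g)² = 4*g²)
Z = -57/8 (Z = -⅛ - 7 = -57/8 ≈ -7.1250)
U(G, B) = -⅕ (U(G, B) = (⅕)*(-1) = -⅕)
v = 9/40 (v = -(6 - 57/8)/5 = -⅕*(-9/8) = 9/40 ≈ 0.22500)
-v*R(5) = -9*4*5²/40 = -9*4*25/40 = -9*100/40 = -1*45/2 = -45/2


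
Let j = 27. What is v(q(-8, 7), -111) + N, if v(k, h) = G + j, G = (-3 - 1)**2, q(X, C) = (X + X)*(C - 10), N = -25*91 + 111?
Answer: -2121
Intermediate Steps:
N = -2164 (N = -2275 + 111 = -2164)
q(X, C) = 2*X*(-10 + C) (q(X, C) = (2*X)*(-10 + C) = 2*X*(-10 + C))
G = 16 (G = (-4)**2 = 16)
v(k, h) = 43 (v(k, h) = 16 + 27 = 43)
v(q(-8, 7), -111) + N = 43 - 2164 = -2121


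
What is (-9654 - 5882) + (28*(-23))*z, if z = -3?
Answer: -13604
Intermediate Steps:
(-9654 - 5882) + (28*(-23))*z = (-9654 - 5882) + (28*(-23))*(-3) = -15536 - 644*(-3) = -15536 + 1932 = -13604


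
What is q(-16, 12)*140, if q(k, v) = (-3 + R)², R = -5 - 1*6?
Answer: 27440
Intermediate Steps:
R = -11 (R = -5 - 6 = -11)
q(k, v) = 196 (q(k, v) = (-3 - 11)² = (-14)² = 196)
q(-16, 12)*140 = 196*140 = 27440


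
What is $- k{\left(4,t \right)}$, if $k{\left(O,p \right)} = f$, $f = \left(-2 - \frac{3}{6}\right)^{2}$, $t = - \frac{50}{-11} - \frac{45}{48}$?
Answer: $- \frac{25}{4} \approx -6.25$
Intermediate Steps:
$t = \frac{635}{176}$ ($t = \left(-50\right) \left(- \frac{1}{11}\right) - \frac{15}{16} = \frac{50}{11} - \frac{15}{16} = \frac{635}{176} \approx 3.608$)
$f = \frac{25}{4}$ ($f = \left(-2 - \frac{1}{2}\right)^{2} = \left(- \frac{5}{2}\right)^{2} = \frac{25}{4} \approx 6.25$)
$k{\left(O,p \right)} = \frac{25}{4}$
$- k{\left(4,t \right)} = \left(-1\right) \frac{25}{4} = - \frac{25}{4}$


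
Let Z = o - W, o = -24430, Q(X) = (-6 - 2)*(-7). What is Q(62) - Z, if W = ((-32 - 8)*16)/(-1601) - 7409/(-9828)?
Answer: 385296252937/15734628 ≈ 24487.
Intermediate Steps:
Q(X) = 56 (Q(X) = -8*(-7) = 56)
W = 18151729/15734628 (W = -40*16*(-1/1601) - 7409*(-1/9828) = -640*(-1/1601) + 7409/9828 = 640/1601 + 7409/9828 = 18151729/15734628 ≈ 1.1536)
Z = -384415113769/15734628 (Z = -24430 - 1*18151729/15734628 = -24430 - 18151729/15734628 = -384415113769/15734628 ≈ -24431.)
Q(62) - Z = 56 - 1*(-384415113769/15734628) = 56 + 384415113769/15734628 = 385296252937/15734628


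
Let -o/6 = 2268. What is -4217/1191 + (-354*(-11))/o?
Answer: -3445705/900396 ≈ -3.8269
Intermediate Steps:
o = -13608 (o = -6*2268 = -13608)
-4217/1191 + (-354*(-11))/o = -4217/1191 - 354*(-11)/(-13608) = -4217*1/1191 + 3894*(-1/13608) = -4217/1191 - 649/2268 = -3445705/900396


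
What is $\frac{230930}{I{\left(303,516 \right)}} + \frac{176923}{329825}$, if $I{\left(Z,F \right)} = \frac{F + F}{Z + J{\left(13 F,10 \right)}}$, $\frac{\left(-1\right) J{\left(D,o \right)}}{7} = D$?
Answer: $- \frac{592232491181619}{56729900} \approx -1.044 \cdot 10^{7}$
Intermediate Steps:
$J{\left(D,o \right)} = - 7 D$
$I{\left(Z,F \right)} = \frac{2 F}{Z - 91 F}$ ($I{\left(Z,F \right)} = \frac{F + F}{Z - 7 \cdot 13 F} = \frac{2 F}{Z - 91 F}$)
$\frac{230930}{I{\left(303,516 \right)}} + \frac{176923}{329825} = \frac{230930}{\left(-2\right) 516 \frac{1}{\left(-1\right) 303 + 91 \cdot 516}} + \frac{176923}{329825} = \frac{230930}{\left(-2\right) 516 \frac{1}{-303 + 46956}} + 176923 \cdot \frac{1}{329825} = \frac{230930}{\left(-2\right) 516 \cdot \frac{1}{46653}} + \frac{176923}{329825} = \frac{230930}{- \frac{344}{15551}} + \frac{176923}{329825} = 230930 \left(- \frac{15551}{344}\right) + \frac{176923}{329825} = - \frac{1795596215}{172} + \frac{176923}{329825} = - \frac{592232491181619}{56729900}$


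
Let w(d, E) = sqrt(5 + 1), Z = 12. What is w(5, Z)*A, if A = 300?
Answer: 300*sqrt(6) ≈ 734.85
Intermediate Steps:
w(d, E) = sqrt(6)
w(5, Z)*A = sqrt(6)*300 = 300*sqrt(6)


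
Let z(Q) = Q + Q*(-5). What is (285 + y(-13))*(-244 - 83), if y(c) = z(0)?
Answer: -93195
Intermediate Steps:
z(Q) = -4*Q (z(Q) = Q - 5*Q = -4*Q)
y(c) = 0 (y(c) = -4*0 = 0)
(285 + y(-13))*(-244 - 83) = (285 + 0)*(-244 - 83) = 285*(-327) = -93195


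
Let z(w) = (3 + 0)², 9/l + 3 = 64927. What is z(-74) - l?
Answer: 584307/64924 ≈ 8.9999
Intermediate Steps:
l = 9/64924 (l = 9/(-3 + 64927) = 9/64924 ≈ 0.00013862)
z(w) = 9 (z(w) = 3² = 9)
z(-74) - l = 9 - 1*9/64924 = 9 - 9/64924 = 584307/64924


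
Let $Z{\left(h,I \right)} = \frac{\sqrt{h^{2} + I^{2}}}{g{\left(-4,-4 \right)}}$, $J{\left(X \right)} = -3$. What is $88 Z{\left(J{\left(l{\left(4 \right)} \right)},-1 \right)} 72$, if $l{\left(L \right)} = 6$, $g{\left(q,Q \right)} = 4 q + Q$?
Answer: $- \frac{1584 \sqrt{10}}{5} \approx -1001.8$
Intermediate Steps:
$g{\left(q,Q \right)} = Q + 4 q$
$Z{\left(h,I \right)} = - \frac{\sqrt{I^{2} + h^{2}}}{20}$ ($Z{\left(h,I \right)} = \frac{\sqrt{h^{2} + I^{2}}}{-4 + 4 \left(-4\right)} = \frac{\sqrt{I^{2} + h^{2}}}{-4 - 16} = \frac{\sqrt{I^{2} + h^{2}}}{-20} = \sqrt{I^{2} + h^{2}} \left(- \frac{1}{20}\right) = - \frac{\sqrt{I^{2} + h^{2}}}{20}$)
$88 Z{\left(J{\left(l{\left(4 \right)} \right)},-1 \right)} 72 = 88 \left(- \frac{\sqrt{\left(-1\right)^{2} + \left(-3\right)^{2}}}{20}\right) 72 = 88 \left(- \frac{\sqrt{1 + 9}}{20}\right) 72 = 88 \left(- \frac{\sqrt{10}}{20}\right) 72 = - \frac{22 \sqrt{10}}{5} \cdot 72 = - \frac{1584 \sqrt{10}}{5}$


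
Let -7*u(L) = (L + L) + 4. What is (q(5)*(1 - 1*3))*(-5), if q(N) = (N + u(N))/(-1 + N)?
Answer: 15/2 ≈ 7.5000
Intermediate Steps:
u(L) = -4/7 - 2*L/7 (u(L) = -((L + L) + 4)/7 = -(2*L + 4)/7 = -(4 + 2*L)/7 = -4/7 - 2*L/7)
q(N) = (-4/7 + 5*N/7)/(-1 + N) (q(N) = (N + (-4/7 - 2*N/7))/(-1 + N) = (-4/7 + 5*N/7)/(-1 + N))
(q(5)*(1 - 1*3))*(-5) = (((-4 + 5*5)/(7*(-1 + 5)))*(1 - 1*3))*(-5) = (((⅐)*(-4 + 25)/4)*(1 - 3))*(-5) = (((⅐)*(¼)*21)*(-2))*(-5) = ((¾)*(-2))*(-5) = -3/2*(-5) = 15/2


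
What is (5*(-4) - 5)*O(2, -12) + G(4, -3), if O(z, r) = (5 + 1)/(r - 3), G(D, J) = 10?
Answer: 20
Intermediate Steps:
O(z, r) = 6/(-3 + r)
(5*(-4) - 5)*O(2, -12) + G(4, -3) = (5*(-4) - 5)*(6/(-3 - 12)) + 10 = (-20 - 5)*(6/(-15)) + 10 = -150*(-1)/15 + 10 = -25*(-⅖) + 10 = 10 + 10 = 20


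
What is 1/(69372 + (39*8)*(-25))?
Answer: 1/61572 ≈ 1.6241e-5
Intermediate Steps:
1/(69372 + (39*8)*(-25)) = 1/(69372 + 312*(-25)) = 1/(69372 - 7800) = 1/61572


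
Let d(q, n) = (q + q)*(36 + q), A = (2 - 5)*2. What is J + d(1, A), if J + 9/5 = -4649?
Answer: -22884/5 ≈ -4576.8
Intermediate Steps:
A = -6 (A = -3*2 = -6)
J = -23254/5 (J = -9/5 - 4649 = -23254/5 ≈ -4650.8)
d(q, n) = 2*q*(36 + q) (d(q, n) = (2*q)*(36 + q) = 2*q*(36 + q))
J + d(1, A) = -23254/5 + 2*1*(36 + 1) = -23254/5 + 2*1*37 = -23254/5 + 74 = -22884/5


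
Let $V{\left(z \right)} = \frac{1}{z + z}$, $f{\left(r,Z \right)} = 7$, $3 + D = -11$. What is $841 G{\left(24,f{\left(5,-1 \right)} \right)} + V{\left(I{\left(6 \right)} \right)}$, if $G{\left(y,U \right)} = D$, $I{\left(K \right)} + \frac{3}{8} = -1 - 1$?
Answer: $- \frac{223710}{19} \approx -11774.0$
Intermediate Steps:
$D = -14$ ($D = -3 - 11 = -14$)
$I{\left(K \right)} = - \frac{19}{8}$ ($I{\left(K \right)} = - \frac{3}{8} - 2 = - \frac{19}{8}$)
$V{\left(z \right)} = \frac{1}{2 z}$
$G{\left(y,U \right)} = -14$
$841 G{\left(24,f{\left(5,-1 \right)} \right)} + V{\left(I{\left(6 \right)} \right)} = 841 \left(-14\right) + \frac{1}{2 \left(- \frac{19}{8}\right)} = -11774 + \frac{1}{2} \left(- \frac{8}{19}\right) = -11774 - \frac{4}{19} = - \frac{223710}{19}$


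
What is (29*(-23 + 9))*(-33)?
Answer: 13398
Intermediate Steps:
(29*(-23 + 9))*(-33) = (29*(-14))*(-33) = -406*(-33) = 13398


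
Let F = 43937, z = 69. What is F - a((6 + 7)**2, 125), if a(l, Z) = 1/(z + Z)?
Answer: 8523777/194 ≈ 43937.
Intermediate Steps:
a(l, Z) = 1/(69 + Z)
F - a((6 + 7)**2, 125) = 43937 - 1/(69 + 125) = 43937 - 1/194 = 8523777/194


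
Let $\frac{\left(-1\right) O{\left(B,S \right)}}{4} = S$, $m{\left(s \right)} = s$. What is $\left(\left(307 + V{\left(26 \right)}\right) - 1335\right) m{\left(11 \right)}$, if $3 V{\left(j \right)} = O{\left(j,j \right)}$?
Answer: $- \frac{35068}{3} \approx -11689.0$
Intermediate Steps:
$O{\left(B,S \right)} = - 4 S$
$V{\left(j \right)} = - \frac{4 j}{3}$ ($V{\left(j \right)} = \frac{\left(-4\right) j}{3} = - \frac{4 j}{3}$)
$\left(\left(307 + V{\left(26 \right)}\right) - 1335\right) m{\left(11 \right)} = \left(\left(307 - \frac{104}{3}\right) - 1335\right) 11 = \left(\frac{817}{3} - 1335\right) 11 = \left(- \frac{3188}{3}\right) 11 = - \frac{35068}{3}$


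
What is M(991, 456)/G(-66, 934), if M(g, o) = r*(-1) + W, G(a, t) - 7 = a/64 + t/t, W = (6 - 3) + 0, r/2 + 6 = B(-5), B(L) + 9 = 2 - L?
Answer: 608/223 ≈ 2.7265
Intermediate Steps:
B(L) = -7 - L (B(L) = -9 + (2 - L) = -7 - L)
r = -16 (r = -12 + 2*(-7 - 1*(-5)) = -12 + 2*(-7 + 5) = -12 + 2*(-2) = -12 - 4 = -16)
W = 3 (W = 3 + 0 = 3)
G(a, t) = 8 + a/64 (G(a, t) = 7 + (a/64 + t/t) = 7 + (a*(1/64) + 1) = 7 + (a/64 + 1) = 7 + (1 + a/64) = 8 + a/64)
M(g, o) = 19 (M(g, o) = -16*(-1) + 3 = 16 + 3 = 19)
M(991, 456)/G(-66, 934) = 19/(8 + (1/64)*(-66)) = 19/(8 - 33/32) = 19/(223/32) = 19*(32/223) = 608/223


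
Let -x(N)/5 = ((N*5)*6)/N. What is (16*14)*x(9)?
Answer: -33600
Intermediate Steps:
x(N) = -150 (x(N) = -5*(N*5)*6/N = -5*(5*N)*6/N = -5*30*N/N = -5*30 = -150)
(16*14)*x(9) = (16*14)*(-150) = 224*(-150) = -33600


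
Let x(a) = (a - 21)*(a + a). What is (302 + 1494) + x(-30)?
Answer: 4856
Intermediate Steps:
x(a) = 2*a*(-21 + a) (x(a) = (-21 + a)*(2*a) = 2*a*(-21 + a))
(302 + 1494) + x(-30) = (302 + 1494) + 2*(-30)*(-21 - 30) = 1796 + 2*(-30)*(-51) = 1796 + 3060 = 4856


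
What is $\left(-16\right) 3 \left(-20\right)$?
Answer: $960$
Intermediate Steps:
$\left(-16\right) 3 \left(-20\right) = \left(-48\right) \left(-20\right) = 960$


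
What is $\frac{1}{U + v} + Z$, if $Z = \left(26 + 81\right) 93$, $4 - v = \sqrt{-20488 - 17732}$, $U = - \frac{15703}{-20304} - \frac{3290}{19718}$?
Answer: $\frac{15248510242804895082488727}{1532359567703415281401} + \frac{560992400880274944 i \sqrt{195}}{1532359567703415281401} \approx 9951.0 + 0.0051123 i$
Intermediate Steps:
$U = \frac{121415797}{200177136}$ ($U = \left(-15703\right) \left(- \frac{1}{20304}\right) - \frac{1645}{9859} = \frac{15703}{20304} - \frac{1645}{9859} = \frac{121415797}{200177136} \approx 0.60654$)
$v = 4 - 14 i \sqrt{195}$ ($v = 4 - \sqrt{-20488 - 17732} = 4 - \sqrt{-38220} = 4 - 14 i \sqrt{195} \approx 4.0 - 195.5 i$)
$Z = 9951$ ($Z = 107 \cdot 93 = 9951$)
$\frac{1}{U + v} + Z = \frac{1}{\frac{121415797}{200177136} + \left(4 - 14 i \sqrt{195}\right)} + 9951 = \frac{1}{\frac{922124341}{200177136} - 14 i \sqrt{195}} + 9951 = 9951 + \frac{1}{\frac{922124341}{200177136} - 14 i \sqrt{195}}$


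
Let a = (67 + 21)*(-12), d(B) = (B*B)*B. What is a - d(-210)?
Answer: 9259944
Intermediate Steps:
d(B) = B³ (d(B) = B²*B = B³)
a = -1056 (a = 88*(-12) = -1056)
a - d(-210) = -1056 - 1*(-210)³ = -1056 - 1*(-9261000) = -1056 + 9261000 = 9259944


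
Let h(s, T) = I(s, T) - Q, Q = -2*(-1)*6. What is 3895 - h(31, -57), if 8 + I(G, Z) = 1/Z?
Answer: 223156/57 ≈ 3915.0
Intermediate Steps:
I(G, Z) = -8 + 1/Z
Q = 12 (Q = 2*6 = 12)
h(s, T) = -20 + 1/T (h(s, T) = (-8 + 1/T) - 1*12 = (-8 + 1/T) - 12 = -20 + 1/T)
3895 - h(31, -57) = 3895 - (-20 + 1/(-57)) = 3895 - (-20 - 1/57) = 3895 - 1*(-1141/57) = 3895 + 1141/57 = 223156/57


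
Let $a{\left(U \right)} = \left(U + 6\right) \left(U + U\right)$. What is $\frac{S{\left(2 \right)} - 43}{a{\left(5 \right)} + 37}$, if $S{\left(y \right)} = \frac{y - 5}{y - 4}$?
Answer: $- \frac{83}{294} \approx -0.28231$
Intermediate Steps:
$a{\left(U \right)} = 2 U \left(6 + U\right)$ ($a{\left(U \right)} = \left(6 + U\right) 2 U = 2 U \left(6 + U\right)$)
$S{\left(y \right)} = \frac{-5 + y}{-4 + y}$
$\frac{S{\left(2 \right)} - 43}{a{\left(5 \right)} + 37} = \frac{\frac{-5 + 2}{-4 + 2} - 43}{2 \cdot 5 \left(6 + 5\right) + 37} = \frac{\frac{1}{-2} \left(-3\right) - 43}{2 \cdot 5 \cdot 11 + 37} = \frac{\left(- \frac{1}{2}\right) \left(-3\right) - 43}{110 + 37} = \frac{\frac{3}{2} - 43}{147} = \left(- \frac{83}{2}\right) \frac{1}{147} = - \frac{83}{294}$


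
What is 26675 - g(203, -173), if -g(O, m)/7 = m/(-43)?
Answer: 1148236/43 ≈ 26703.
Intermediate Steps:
g(O, m) = 7*m/43 (g(O, m) = -7*m/(-43) = -7*m*(-1)/43 = -(-7)*m/43 = 7*m/43)
26675 - g(203, -173) = 26675 - 7*(-173)/43 = 26675 - 1*(-1211/43) = 26675 + 1211/43 = 1148236/43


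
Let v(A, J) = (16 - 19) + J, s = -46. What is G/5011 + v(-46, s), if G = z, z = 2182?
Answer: -243357/5011 ≈ -48.565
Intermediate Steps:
G = 2182
v(A, J) = -3 + J
G/5011 + v(-46, s) = 2182/5011 + (-3 - 46) = 2182*(1/5011) - 49 = 2182/5011 - 49 = -243357/5011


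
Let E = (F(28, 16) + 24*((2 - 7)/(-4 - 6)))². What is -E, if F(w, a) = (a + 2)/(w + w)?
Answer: -119025/784 ≈ -151.82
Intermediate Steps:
F(w, a) = (2 + a)/(2*w) (F(w, a) = (2 + a)/((2*w)) = (2 + a)*(1/(2*w)) = (2 + a)/(2*w))
E = 119025/784 (E = ((½)*(2 + 16)/28 + 24*((2 - 7)/(-4 - 6)))² = ((½)*(1/28)*18 + 24*(-5/(-10)))² = (9/28 + 24*(-5*(-⅒)))² = (9/28 + 24*(½))² = (9/28 + 12)² = (345/28)² = 119025/784 ≈ 151.82)
-E = -1*119025/784 = -119025/784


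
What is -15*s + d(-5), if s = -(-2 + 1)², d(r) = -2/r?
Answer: 77/5 ≈ 15.400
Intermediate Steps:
s = -1 (s = -1*(-1)² = -1*1 = -1)
-15*s + d(-5) = -15*(-1) - 2/(-5) = 15 - 2*(-⅕) = 15 + ⅖ = 77/5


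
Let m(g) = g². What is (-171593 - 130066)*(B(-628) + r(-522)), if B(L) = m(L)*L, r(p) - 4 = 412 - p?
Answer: 74712552403026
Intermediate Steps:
r(p) = 416 - p (r(p) = 4 + (412 - p) = 416 - p)
B(L) = L³ (B(L) = L²*L = L³)
(-171593 - 130066)*(B(-628) + r(-522)) = (-171593 - 130066)*((-628)³ + (416 - 1*(-522))) = -301659*(-247673152 + (416 + 522)) = -301659*(-247673152 + 938) = -301659*(-247672214) = 74712552403026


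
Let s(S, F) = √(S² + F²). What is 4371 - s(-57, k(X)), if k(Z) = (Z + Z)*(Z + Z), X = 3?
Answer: 4371 - 3*√505 ≈ 4303.6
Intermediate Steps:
k(Z) = 4*Z² (k(Z) = (2*Z)*(2*Z) = 4*Z²)
s(S, F) = √(F² + S²)
4371 - s(-57, k(X)) = 4371 - √((4*3²)² + (-57)²) = 4371 - √((4*9)² + 3249) = 4371 - √(36² + 3249) = 4371 - √(1296 + 3249) = 4371 - √4545 = 4371 - 3*√505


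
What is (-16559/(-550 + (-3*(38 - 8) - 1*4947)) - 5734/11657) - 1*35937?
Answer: -2340331689078/65127659 ≈ -35935.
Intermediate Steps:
(-16559/(-550 + (-3*(38 - 8) - 1*4947)) - 5734/11657) - 1*35937 = (-16559/(-550 + (-3*30 - 4947)) - 5734*1/11657) - 35937 = (-16559/(-550 + (-90 - 4947)) - 5734/11657) - 35937 = (-16559/(-550 - 5037) - 5734/11657) - 35937 = (-16559/(-5587) - 5734/11657) - 35937 = (-16559*(-1/5587) - 5734/11657) - 35937 = (16559/5587 - 5734/11657) - 35937 = 160992405/65127659 - 35937 = -2340331689078/65127659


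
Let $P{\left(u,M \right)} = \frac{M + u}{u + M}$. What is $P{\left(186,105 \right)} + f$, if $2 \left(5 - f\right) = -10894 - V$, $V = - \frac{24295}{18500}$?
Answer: $\frac{40347341}{7400} \approx 5452.3$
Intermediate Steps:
$V = - \frac{4859}{3700}$ ($V = \left(-24295\right) \frac{1}{18500} = - \frac{4859}{3700} \approx -1.3132$)
$P{\left(u,M \right)} = 1$ ($P{\left(u,M \right)} = \frac{M + u}{M + u} = 1$)
$f = \frac{40339941}{7400}$ ($f = 5 - \frac{-10894 - - \frac{4859}{3700}}{2} = 5 - \frac{-10894 + \frac{4859}{3700}}{2} = 5 - - \frac{40302941}{7400} = 5 + \frac{40302941}{7400} = \frac{40339941}{7400} \approx 5451.3$)
$P{\left(186,105 \right)} + f = 1 + \frac{40339941}{7400} = \frac{40347341}{7400}$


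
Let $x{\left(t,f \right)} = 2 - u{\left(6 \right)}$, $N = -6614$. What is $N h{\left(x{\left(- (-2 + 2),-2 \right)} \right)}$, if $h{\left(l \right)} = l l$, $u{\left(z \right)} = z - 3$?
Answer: $-6614$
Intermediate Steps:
$u{\left(z \right)} = -3 + z$
$x{\left(t,f \right)} = -1$ ($x{\left(t,f \right)} = 2 - \left(-3 + 6\right) = 2 - 3 = -1$)
$h{\left(l \right)} = l^{2}$
$N h{\left(x{\left(- (-2 + 2),-2 \right)} \right)} = - 6614 \left(-1\right)^{2} = \left(-6614\right) 1 = -6614$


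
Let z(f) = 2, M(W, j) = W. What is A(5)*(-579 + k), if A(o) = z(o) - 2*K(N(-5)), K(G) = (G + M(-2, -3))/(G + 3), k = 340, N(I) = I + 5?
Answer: -2390/3 ≈ -796.67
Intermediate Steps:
N(I) = 5 + I
K(G) = (-2 + G)/(3 + G) (K(G) = (G - 2)/(G + 3) = (-2 + G)/(3 + G))
A(o) = 10/3 (A(o) = 2 - 2*(-2 + (5 - 5))/(3 + (5 - 5)) = 2 - 2*(-2 + 0)/(3 + 0) = 2 - 2*(-2)/3 = 2 - 2*(-⅔) = 2 + 4/3 = 10/3)
A(5)*(-579 + k) = 10*(-579 + 340)/3 = (10/3)*(-239) = -2390/3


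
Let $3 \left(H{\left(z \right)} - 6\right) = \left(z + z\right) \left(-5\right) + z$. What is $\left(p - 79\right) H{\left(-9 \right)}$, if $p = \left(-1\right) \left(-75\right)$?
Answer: $-132$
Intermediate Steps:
$H{\left(z \right)} = 6 - 3 z$ ($H{\left(z \right)} = 6 + \frac{\left(z + z\right) \left(-5\right) + z}{3} = 6 + \frac{2 z \left(-5\right) + z}{3} = 6 + \frac{- 10 z + z}{3} = 6 + \frac{\left(-9\right) z}{3} = 6 - 3 z$)
$p = 75$
$\left(p - 79\right) H{\left(-9 \right)} = \left(75 - 79\right) \left(6 - -27\right) = - 4 \left(6 + 27\right) = \left(-4\right) 33 = -132$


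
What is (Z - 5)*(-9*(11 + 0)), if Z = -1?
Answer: 594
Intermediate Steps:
(Z - 5)*(-9*(11 + 0)) = (-1 - 5)*(-9*(11 + 0)) = -(-54)*11 = -6*(-99) = 594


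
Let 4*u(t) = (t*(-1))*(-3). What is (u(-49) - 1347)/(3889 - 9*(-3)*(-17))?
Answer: -1107/2744 ≈ -0.40343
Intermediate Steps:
u(t) = 3*t/4 (u(t) = ((t*(-1))*(-3))/4 = (-t*(-3))/4 = (3*t)/4 = 3*t/4)
(u(-49) - 1347)/(3889 - 9*(-3)*(-17)) = ((3/4)*(-49) - 1347)/(3889 - 9*(-3)*(-17)) = (-147/4 - 1347)/(3889 + 27*(-17)) = -5535/(4*(3889 - 459)) = -5535/4/3430 = -5535/4*1/3430 = -1107/2744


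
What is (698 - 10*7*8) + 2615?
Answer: 2753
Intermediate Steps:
(698 - 10*7*8) + 2615 = (698 - 70*8) + 2615 = (698 - 560) + 2615 = 138 + 2615 = 2753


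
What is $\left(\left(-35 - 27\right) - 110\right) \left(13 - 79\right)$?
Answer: $11352$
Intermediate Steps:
$\left(\left(-35 - 27\right) - 110\right) \left(13 - 79\right) = \left(-62 - 110\right) \left(13 - 79\right) = \left(-172\right) \left(-66\right) = 11352$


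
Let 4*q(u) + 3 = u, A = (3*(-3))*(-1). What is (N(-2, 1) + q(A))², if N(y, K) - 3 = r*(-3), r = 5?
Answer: 441/4 ≈ 110.25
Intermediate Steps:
N(y, K) = -12 (N(y, K) = 3 + 5*(-3) = 3 - 15 = -12)
A = 9 (A = -9*(-1) = 9)
q(u) = -¾ + u/4
(N(-2, 1) + q(A))² = (-12 + (-¾ + (¼)*9))² = (-12 + (-¾ + 9/4))² = (-12 + 3/2)² = (-21/2)² = 441/4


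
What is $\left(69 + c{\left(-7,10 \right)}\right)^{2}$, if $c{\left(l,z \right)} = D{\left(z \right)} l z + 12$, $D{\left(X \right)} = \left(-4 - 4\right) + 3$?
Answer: $185761$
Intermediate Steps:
$D{\left(X \right)} = -5$ ($D{\left(X \right)} = -8 + 3 = -5$)
$c{\left(l,z \right)} = 12 - 5 l z$ ($c{\left(l,z \right)} = - 5 l z + 12 = 12 - 5 l z$)
$\left(69 + c{\left(-7,10 \right)}\right)^{2} = \left(69 - \left(-12 - 350\right)\right)^{2} = \left(69 + \left(12 + 350\right)\right)^{2} = \left(69 + 362\right)^{2} = 431^{2} = 185761$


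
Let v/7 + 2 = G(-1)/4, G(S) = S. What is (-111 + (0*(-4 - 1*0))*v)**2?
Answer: 12321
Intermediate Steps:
v = -63/4 (v = -14 + 7*(-1/4) = -14 - 7/4 = -63/4 ≈ -15.750)
(-111 + (0*(-4 - 1*0))*v)**2 = (-111 + (0*(-4 - 1*0))*(-63/4))**2 = (-111 + (0*(-4 + 0))*(-63/4))**2 = (-111 + (0*(-4))*(-63/4))**2 = (-111 + 0*(-63/4))**2 = (-111 + 0)**2 = (-111)**2 = 12321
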